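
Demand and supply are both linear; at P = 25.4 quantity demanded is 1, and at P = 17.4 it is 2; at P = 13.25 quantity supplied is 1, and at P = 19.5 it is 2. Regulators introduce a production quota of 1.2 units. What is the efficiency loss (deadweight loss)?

Demand slope = (17.4 − 25.4)/(2 − 1) = −8, so P = 33.4 − 8Q.
Supply slope = (19.5 − 13.25)/(2 − 1) = 6.25, so P = 7 + 6.25Q.
Competitive equilibrium: 33.4 − 8Q = 7 + 6.25Q → Q* = 1.8526, P* = 18.5789.
At Q = 1.2: demand price = 33.4 − 8·1.2 = 23.8; supply price = 7 + 6.25·1.2 = 14.5.
ΔQ = 1.8526 − 1.2 = 0.6526; wedge = 23.8 − 14.5 = 9.3.
DWL = ½ × 0.6526 × 9.3 = 3.03.

3.03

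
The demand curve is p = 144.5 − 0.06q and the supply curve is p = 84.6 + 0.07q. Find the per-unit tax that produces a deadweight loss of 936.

Competitive equilibrium: 144.5 − 0.06q = 84.6 + 0.07q → q* = 460.7692, p* = 116.8538.
A tax t gives Δq = t/0.13 and wedge t, so DWL = t²/0.26.
t²/0.26 = 936 → t² = 243.36 → t = 15.6.

15.6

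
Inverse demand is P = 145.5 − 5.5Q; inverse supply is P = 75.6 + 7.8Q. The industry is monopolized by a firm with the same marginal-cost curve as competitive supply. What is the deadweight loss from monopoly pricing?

15.72

Competitive equilibrium: 145.5 − 5.5Q = 75.6 + 7.8Q → Q* = 5.2556, P* = 116.594.
Marginal revenue: MR = 145.5 − 11Q. Set MR = MC: 145.5 − 11Q = 75.6 + 7.8Q → Q_m = 3.7181.
Price P_m = 145.5 − 5.5·3.7181 = 125.0505; MC(Q_m) = 75.6 + 7.8·3.7181 = 104.6012.
Competitive Q* = 5.2556, so ΔQ = 1.5375; wedge = 125.0505 − 104.6012 = 20.4493.
Deadweight loss = ½ × 1.5375 × 20.4493 = 15.72.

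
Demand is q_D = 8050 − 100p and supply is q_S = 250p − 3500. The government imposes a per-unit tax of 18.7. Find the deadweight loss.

12488.93

In inverse form: demand p = 80.5 − 0.01q, supply p = 14 + 0.004q.
Competitive equilibrium: 80.5 − 0.01q = 14 + 0.004q → q* = 4750, p* = 33.
With the tax, the buyer price exceeds the seller price by 18.7: (80.5 − 0.01q) − (14 + 0.004q) = 18.7 → q' = 3414.2857.
Δq = 4750 − 3414.2857 = 1335.7143; the wedge equals the tax, 18.7.
The triangle = ½ × 1335.7143 × 18.7 = 12488.93.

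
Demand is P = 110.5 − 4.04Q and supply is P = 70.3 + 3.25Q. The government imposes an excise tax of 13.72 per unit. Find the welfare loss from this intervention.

Competitive equilibrium: 110.5 − 4.04Q = 70.3 + 3.25Q → Q* = 5.5144, P* = 88.2218.
With the tax, the buyer price exceeds the seller price by 13.72: (110.5 − 4.04Q) − (70.3 + 3.25Q) = 13.72 → Q' = 3.6324.
ΔQ = 5.5144 − 3.6324 = 1.882; the wedge equals the tax, 13.72.
The triangle = ½ × 1.882 × 13.72 = 12.91.

12.91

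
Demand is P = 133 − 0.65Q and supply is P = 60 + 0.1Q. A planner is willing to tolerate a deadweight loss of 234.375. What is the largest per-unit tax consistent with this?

18.75

Competitive equilibrium: 133 − 0.65Q = 60 + 0.1Q → Q* = 97.3333, P* = 69.7333.
A tax t gives ΔQ = t/0.75 and wedge t, so DWL = t²/1.5.
t²/1.5 = 234.375 → t² = 351.5625 → t = 18.75.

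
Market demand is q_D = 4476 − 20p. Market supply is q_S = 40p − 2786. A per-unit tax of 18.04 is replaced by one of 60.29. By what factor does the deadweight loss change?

11.169

In inverse form: demand p = 223.8 − 0.05q, supply p = 69.65 + 0.025q.
Competitive equilibrium: 223.8 − 0.05q = 69.65 + 0.025q → q* = 2055.3333, p* = 121.0333.
For a per-unit tax t: Δq = t/0.075, so DWL = ½·t·(t/0.075) = t²/0.15.
At t = 18.04: DWL = 2169.611. At t = 60.29: DWL = 24232.561.
Ratio = (60.29/18.04)² = 11.169.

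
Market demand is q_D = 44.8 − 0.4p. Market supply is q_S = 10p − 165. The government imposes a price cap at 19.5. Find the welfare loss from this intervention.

58.89

In inverse form: demand p = 112 − 2.5q, supply p = 16.5 + 0.1q.
Competitive equilibrium: 112 − 2.5q = 16.5 + 0.1q → q* = 36.7308, p* = 20.1731.
At the ceiling p = 19.5, quantity supplied = (19.5 − 16.5)/0.1 = 30.
Willingness to pay at q' = 30: 112 − 2.5·30 = 37.
Δq = 36.7308 − 30 = 6.7308; wedge = 37 − 19.5 = 17.5.
DWL = ½ × 6.7308 × 17.5 = 58.89.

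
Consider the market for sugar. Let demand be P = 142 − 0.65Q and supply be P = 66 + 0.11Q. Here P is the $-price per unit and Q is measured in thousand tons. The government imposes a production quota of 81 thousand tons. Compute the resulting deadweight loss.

Competitive equilibrium: 142 − 0.65Q = 66 + 0.11Q → Q* = 100, P* = 77.
At Q = 81: demand price = 142 − 0.65·81 = 89.35; supply price = 66 + 0.11·81 = 74.91.
ΔQ = 100 − 81 = 19; wedge = 89.35 − 74.91 = 14.44.
The triangle = ½ × 19 × 14.44 = $137.18 thousand.

$137.18 thousand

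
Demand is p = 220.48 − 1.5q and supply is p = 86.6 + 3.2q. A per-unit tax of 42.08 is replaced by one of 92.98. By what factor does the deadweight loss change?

Competitive equilibrium: 220.48 − 1.5q = 86.6 + 3.2q → q* = 28.4851, p* = 177.7523.
For a per-unit tax t: Δq = t/4.7, so DWL = ½·t·(t/4.7) = t²/9.4.
At t = 42.08: DWL = 188.375. At t = 92.98: DWL = 919.711.
Ratio = (92.98/42.08)² = 4.882.

4.882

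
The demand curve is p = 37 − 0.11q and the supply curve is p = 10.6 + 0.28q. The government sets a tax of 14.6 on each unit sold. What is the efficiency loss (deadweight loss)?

273.28

Competitive equilibrium: 37 − 0.11q = 10.6 + 0.28q → q* = 67.6923, p* = 29.5538.
With the tax, the buyer price exceeds the seller price by 14.6: (37 − 0.11q) − (10.6 + 0.28q) = 14.6 → q' = 30.2564.
Δq = 67.6923 − 30.2564 = 37.4359; the wedge equals the tax, 14.6.
Deadweight loss = ½ × 37.4359 × 14.6 = 273.28.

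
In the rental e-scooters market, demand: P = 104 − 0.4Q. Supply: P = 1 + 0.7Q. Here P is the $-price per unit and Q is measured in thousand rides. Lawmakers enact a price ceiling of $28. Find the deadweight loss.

Competitive equilibrium: 104 − 0.4Q = 1 + 0.7Q → Q* = 93.6364, P* = 66.5455.
At the ceiling P = 28, quantity supplied = (28 − 1)/0.7 = 38.5714.
Willingness to pay at Q' = 38.5714: 104 − 0.4·38.5714 = 88.5714.
ΔQ = 93.6364 − 38.5714 = 55.065; wedge = 88.5714 − 28 = 60.5714.
Deadweight loss = ½ × 55.065 × 60.5714 = $1667.68 thousand.

$1667.68 thousand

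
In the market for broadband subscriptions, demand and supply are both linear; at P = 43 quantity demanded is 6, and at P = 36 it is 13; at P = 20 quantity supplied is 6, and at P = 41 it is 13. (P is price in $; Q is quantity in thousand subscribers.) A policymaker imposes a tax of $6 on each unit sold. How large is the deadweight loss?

$4.50 thousand

Demand slope = (36 − 43)/(13 − 6) = −1, so P = 49 − Q.
Supply slope = (41 − 20)/(13 − 6) = 3, so P = 2 + 3Q.
Competitive equilibrium: 49 − Q = 2 + 3Q → Q* = 11.75, P* = 37.25.
With the tax, the buyer price exceeds the seller price by 6: (49 − Q) − (2 + 3Q) = 6 → Q' = 10.25.
ΔQ = 11.75 − 10.25 = 1.5; the wedge equals the tax, 6.
DWL = ½ × 1.5 × 6 = $4.50 thousand.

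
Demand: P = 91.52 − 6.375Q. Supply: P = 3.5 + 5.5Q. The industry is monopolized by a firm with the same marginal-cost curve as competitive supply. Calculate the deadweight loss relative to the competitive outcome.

39.80

Competitive equilibrium: 91.52 − 6.375Q = 3.5 + 5.5Q → Q* = 7.4122, P* = 44.2672.
Marginal revenue: MR = 91.52 − 12.75Q. Set MR = MC: 91.52 − 12.75Q = 3.5 + 5.5Q → Q_m = 4.823.
Price P_m = 91.52 − 6.375·4.823 = 60.7734; MC(Q_m) = 3.5 + 5.5·4.823 = 30.0265.
Competitive Q* = 7.4122, so ΔQ = 2.5892; wedge = 60.7734 − 30.0265 = 30.7469.
Welfare loss = ½ × 2.5892 × 30.7469 = 39.80.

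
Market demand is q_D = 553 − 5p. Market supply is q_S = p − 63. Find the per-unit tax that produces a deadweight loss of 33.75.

In inverse form: demand p = 110.6 − 0.2q, supply p = 63 + q.
Competitive equilibrium: 110.6 − 0.2q = 63 + q → q* = 39.6667, p* = 102.6667.
A tax t gives Δq = t/1.2 and wedge t, so DWL = t²/2.4.
t²/2.4 = 33.75 → t² = 81 → t = 9.

9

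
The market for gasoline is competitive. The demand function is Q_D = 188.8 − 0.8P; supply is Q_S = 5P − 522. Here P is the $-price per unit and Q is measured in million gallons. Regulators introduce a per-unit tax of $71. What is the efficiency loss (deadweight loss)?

In inverse form: demand P = 236 − 1.25Q, supply P = 104.4 + 0.2Q.
Competitive equilibrium: 236 − 1.25Q = 104.4 + 0.2Q → Q* = 90.7586, P* = 122.5517.
With the tax, the buyer price exceeds the seller price by 71: (236 − 1.25Q) − (104.4 + 0.2Q) = 71 → Q' = 41.7931.
ΔQ = 90.7586 − 41.7931 = 48.9655; the wedge equals the tax, 71.
DWL = ½ × 48.9655 × 71 = $1738.28 million.

$1738.28 million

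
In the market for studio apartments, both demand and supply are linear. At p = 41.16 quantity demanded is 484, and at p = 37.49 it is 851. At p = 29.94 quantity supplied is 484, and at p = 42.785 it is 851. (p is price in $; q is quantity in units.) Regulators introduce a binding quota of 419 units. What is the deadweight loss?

$2223.12

Demand slope = (37.49 − 41.16)/(851 − 484) = −0.01, so p = 46 − 0.01q.
Supply slope = (42.785 − 29.94)/(851 − 484) = 0.035, so p = 13 + 0.035q.
Competitive equilibrium: 46 − 0.01q = 13 + 0.035q → q* = 733.3333, p* = 38.6667.
At q = 419: demand price = 46 − 0.01·419 = 41.81; supply price = 13 + 0.035·419 = 27.665.
Δq = 733.3333 − 419 = 314.3333; wedge = 41.81 − 27.665 = 14.145.
Welfare loss = ½ × 314.3333 × 14.145 = $2223.12.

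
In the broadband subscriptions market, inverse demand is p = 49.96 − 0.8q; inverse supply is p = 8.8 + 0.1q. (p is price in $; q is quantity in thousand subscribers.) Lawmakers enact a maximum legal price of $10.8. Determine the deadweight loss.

Competitive equilibrium: 49.96 − 0.8q = 8.8 + 0.1q → q* = 45.7333, p* = 13.3733.
At the ceiling p = 10.8, quantity supplied = (10.8 − 8.8)/0.1 = 20.
Willingness to pay at q' = 20: 49.96 − 0.8·20 = 33.96.
Δq = 45.7333 − 20 = 25.7333; wedge = 33.96 − 10.8 = 23.16.
Welfare loss = ½ × 25.7333 × 23.16 = $297.992 thousand.

$297.992 thousand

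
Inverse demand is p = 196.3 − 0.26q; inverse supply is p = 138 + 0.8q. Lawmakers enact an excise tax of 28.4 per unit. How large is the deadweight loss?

380.45

Competitive equilibrium: 196.3 − 0.26q = 138 + 0.8q → q* = 55, p* = 182.
With the tax, the buyer price exceeds the seller price by 28.4: (196.3 − 0.26q) − (138 + 0.8q) = 28.4 → q' = 28.2075.
Δq = 55 − 28.2075 = 26.7925; the wedge equals the tax, 28.4.
DWL = ½ × 26.7925 × 28.4 = 380.45.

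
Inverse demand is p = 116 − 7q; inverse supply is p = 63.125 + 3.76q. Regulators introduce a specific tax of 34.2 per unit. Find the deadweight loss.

54.35

Competitive equilibrium: 116 − 7q = 63.125 + 3.76q → q* = 4.914, p* = 81.6018.
With the tax, the buyer price exceeds the seller price by 34.2: (116 − 7q) − (63.125 + 3.76q) = 34.2 → q' = 1.7356.
Δq = 4.914 − 1.7356 = 3.1784; the wedge equals the tax, 34.2.
Deadweight loss = ½ × 3.1784 × 34.2 = 54.35.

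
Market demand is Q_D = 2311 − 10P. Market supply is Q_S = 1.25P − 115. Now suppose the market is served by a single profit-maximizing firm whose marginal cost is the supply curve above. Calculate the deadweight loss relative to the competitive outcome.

107.49

In inverse form: demand P = 231.1 − 0.1Q, supply P = 92 + 0.8Q.
Competitive equilibrium: 231.1 − 0.1Q = 92 + 0.8Q → Q* = 154.5556, P* = 215.6444.
Marginal revenue: MR = 231.1 − 0.2Q. Set MR = MC: 231.1 − 0.2Q = 92 + 0.8Q → Q_m = 139.1.
Price P_m = 231.1 − 0.1·139.1 = 217.19; MC(Q_m) = 92 + 0.8·139.1 = 203.28.
Competitive Q* = 154.5556, so ΔQ = 15.4556; wedge = 217.19 − 203.28 = 13.91.
Deadweight loss = ½ × 15.4556 × 13.91 = 107.49.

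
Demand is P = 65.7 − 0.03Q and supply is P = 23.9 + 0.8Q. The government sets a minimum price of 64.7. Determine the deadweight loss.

Competitive equilibrium: 65.7 − 0.03Q = 23.9 + 0.8Q → Q* = 50.3614, P* = 64.1892.
At the floor P = 64.7, quantity demanded = (65.7 − 64.7)/0.03 = 33.3333.
Sellers' marginal cost at Q' = 33.3333: 23.9 + 0.8·33.3333 = 50.5666.
ΔQ = 50.3614 − 33.3333 = 17.0281; wedge = 64.7 − 50.5666 = 14.1334.
Welfare loss = ½ × 17.0281 × 14.1334 = 120.33.

120.33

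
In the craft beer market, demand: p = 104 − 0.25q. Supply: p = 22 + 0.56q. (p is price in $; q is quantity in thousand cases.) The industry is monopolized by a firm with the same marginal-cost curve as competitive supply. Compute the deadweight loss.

$230.88 thousand

Competitive equilibrium: 104 − 0.25q = 22 + 0.56q → q* = 101.2346, p* = 78.6914.
Marginal revenue: MR = 104 − 0.5q. Set MR = MC: 104 − 0.5q = 22 + 0.56q → q_m = 77.3585.
Price p_m = 104 − 0.25·77.3585 = 84.6604; MC(q_m) = 22 + 0.56·77.3585 = 65.3208.
Competitive q* = 101.2346, so Δq = 23.8761; wedge = 84.6604 − 65.3208 = 19.3396.
Welfare loss = ½ × 23.8761 × 19.3396 = $230.88 thousand.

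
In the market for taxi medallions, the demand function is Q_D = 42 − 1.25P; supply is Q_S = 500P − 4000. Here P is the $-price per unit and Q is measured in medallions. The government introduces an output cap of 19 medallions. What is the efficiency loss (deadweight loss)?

In inverse form: demand P = 33.6 − 0.8Q, supply P = 8 + 0.002Q.
Competitive equilibrium: 33.6 − 0.8Q = 8 + 0.002Q → Q* = 31.9202, P* = 8.0638.
At Q = 19: demand price = 33.6 − 0.8·19 = 18.4; supply price = 8 + 0.002·19 = 8.038.
ΔQ = 31.9202 − 19 = 12.9202; wedge = 18.4 − 8.038 = 10.362.
DWL = ½ × 12.9202 × 10.362 = $66.94.

$66.94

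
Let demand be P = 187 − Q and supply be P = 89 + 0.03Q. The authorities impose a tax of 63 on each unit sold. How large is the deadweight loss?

Competitive equilibrium: 187 − Q = 89 + 0.03Q → Q* = 95.1456, P* = 91.8544.
With the tax, the buyer price exceeds the seller price by 63: (187 − Q) − (89 + 0.03Q) = 63 → Q' = 33.9806.
ΔQ = 95.1456 − 33.9806 = 61.165; the wedge equals the tax, 63.
Deadweight loss = ½ × 61.165 × 63 = 1926.70.

1926.70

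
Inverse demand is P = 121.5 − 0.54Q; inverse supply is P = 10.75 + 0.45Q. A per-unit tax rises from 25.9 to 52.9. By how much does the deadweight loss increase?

1074.55

Competitive equilibrium: 121.5 − 0.54Q = 10.75 + 0.45Q → Q* = 111.8687, P* = 61.0909.
For a per-unit tax t: ΔQ = t/0.99, so DWL = ½·t·(t/0.99) = t²/1.98.
At t = 25.9: DWL = 338.793. At t = 52.9: DWL = 1413.338.
Increase = 1413.338 − 338.793 = 1074.55.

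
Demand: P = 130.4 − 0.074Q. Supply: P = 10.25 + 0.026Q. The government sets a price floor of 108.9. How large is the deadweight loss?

41492.36

Competitive equilibrium: 130.4 − 0.074Q = 10.25 + 0.026Q → Q* = 1201.5, P* = 41.489.
At the floor P = 108.9, quantity demanded = (130.4 − 108.9)/0.074 = 290.54054.
Sellers' marginal cost at Q' = 290.54054: 10.25 + 0.026·290.54054 = 17.80405.
ΔQ = 1201.5 − 290.54054 = 910.95946; wedge = 108.9 − 17.80405 = 91.09595.
Welfare loss = ½ × 910.95946 × 91.09595 = 41492.36.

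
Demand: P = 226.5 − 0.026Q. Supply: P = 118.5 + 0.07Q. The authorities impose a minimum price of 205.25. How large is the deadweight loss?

4544.38

Competitive equilibrium: 226.5 − 0.026Q = 118.5 + 0.07Q → Q* = 1125, P* = 197.25.
At the floor P = 205.25, quantity demanded = (226.5 − 205.25)/0.026 = 817.3077.
Sellers' marginal cost at Q' = 817.3077: 118.5 + 0.07·817.3077 = 175.7115.
ΔQ = 1125 − 817.3077 = 307.6923; wedge = 205.25 − 175.7115 = 29.5385.
DWL = ½ × 307.6923 × 29.5385 = 4544.38.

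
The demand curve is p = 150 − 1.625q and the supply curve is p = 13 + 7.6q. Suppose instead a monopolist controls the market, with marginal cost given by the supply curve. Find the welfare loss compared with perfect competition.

22.82

Competitive equilibrium: 150 − 1.625q = 13 + 7.6q → q* = 14.8509, p* = 125.8672.
Marginal revenue: MR = 150 − 3.25q. Set MR = MC: 150 − 3.25q = 13 + 7.6q → q_m = 12.6267.
Price p_m = 150 − 1.625·12.6267 = 129.4816; MC(q_m) = 13 + 7.6·12.6267 = 108.9629.
Competitive q* = 14.8509, so Δq = 2.2242; wedge = 129.4816 − 108.9629 = 20.5187.
The triangle = ½ × 2.2242 × 20.5187 = 22.82.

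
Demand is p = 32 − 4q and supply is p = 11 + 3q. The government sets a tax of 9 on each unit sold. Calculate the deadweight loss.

Competitive equilibrium: 32 − 4q = 11 + 3q → q* = 3, p* = 20.
With the tax, the buyer price exceeds the seller price by 9: (32 − 4q) − (11 + 3q) = 9 → q' = 1.7143.
Δq = 3 − 1.7143 = 1.2857; the wedge equals the tax, 9.
Welfare loss = ½ × 1.2857 × 9 = 5.79.

5.79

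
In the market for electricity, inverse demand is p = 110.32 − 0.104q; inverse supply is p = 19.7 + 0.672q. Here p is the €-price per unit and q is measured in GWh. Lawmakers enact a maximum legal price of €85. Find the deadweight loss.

Competitive equilibrium: 110.32 − 0.104q = 19.7 + 0.672q → q* = 116.7784, p* = 98.1751.
At the ceiling p = 85, quantity supplied = (85 − 19.7)/0.672 = 97.1726.
Willingness to pay at q' = 97.1726: 110.32 − 0.104·97.1726 = 100.214.
Δq = 116.7784 − 97.1726 = 19.6058; wedge = 100.214 − 85 = 15.214.
Deadweight loss = ½ × 19.6058 × 15.214 = €149.14.

€149.14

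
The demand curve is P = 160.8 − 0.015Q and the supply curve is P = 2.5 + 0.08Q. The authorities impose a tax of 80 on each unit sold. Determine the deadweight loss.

33684.21

Competitive equilibrium: 160.8 − 0.015Q = 2.5 + 0.08Q → Q* = 1666.3158, P* = 135.8053.
With the tax, the buyer price exceeds the seller price by 80: (160.8 − 0.015Q) − (2.5 + 0.08Q) = 80 → Q' = 824.2105.
ΔQ = 1666.3158 − 824.2105 = 842.1053; the wedge equals the tax, 80.
DWL = ½ × 842.1053 × 80 = 33684.21.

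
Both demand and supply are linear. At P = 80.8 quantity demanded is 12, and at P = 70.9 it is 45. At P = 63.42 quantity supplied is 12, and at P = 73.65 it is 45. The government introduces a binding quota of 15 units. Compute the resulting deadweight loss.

Demand slope = (70.9 − 80.8)/(45 − 12) = −0.3, so P = 84.4 − 0.3Q.
Supply slope = (73.65 − 63.42)/(45 − 12) = 0.31, so P = 59.7 + 0.31Q.
Competitive equilibrium: 84.4 − 0.3Q = 59.7 + 0.31Q → Q* = 40.4918, P* = 72.2525.
At Q = 15: demand price = 84.4 − 0.3·15 = 79.9; supply price = 59.7 + 0.31·15 = 64.35.
ΔQ = 40.4918 − 15 = 25.4918; wedge = 79.9 − 64.35 = 15.55.
Welfare loss = ½ × 25.4918 × 15.55 = 198.20.

198.20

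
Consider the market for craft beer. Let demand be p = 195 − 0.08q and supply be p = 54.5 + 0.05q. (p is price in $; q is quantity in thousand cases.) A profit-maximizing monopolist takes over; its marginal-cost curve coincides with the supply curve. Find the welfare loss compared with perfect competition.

Competitive equilibrium: 195 − 0.08q = 54.5 + 0.05q → q* = 1080.7692, p* = 108.5385.
Marginal revenue: MR = 195 − 0.16q. Set MR = MC: 195 − 0.16q = 54.5 + 0.05q → q_m = 669.0476.
Price p_m = 195 − 0.08·669.0476 = 141.4762; MC(q_m) = 54.5 + 0.05·669.0476 = 87.9524.
Competitive q* = 1080.7692, so Δq = 411.7216; wedge = 141.4762 − 87.9524 = 53.5238.
Deadweight loss = ½ × 411.7216 × 53.5238 = $11018.45 thousand.

$11018.45 thousand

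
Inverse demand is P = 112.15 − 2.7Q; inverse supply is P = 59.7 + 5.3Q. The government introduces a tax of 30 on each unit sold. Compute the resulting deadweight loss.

Competitive equilibrium: 112.15 − 2.7Q = 59.7 + 5.3Q → Q* = 6.5563, P* = 94.4481.
With the tax, the buyer price exceeds the seller price by 30: (112.15 − 2.7Q) − (59.7 + 5.3Q) = 30 → Q' = 2.8063.
ΔQ = 6.5563 − 2.8063 = 3.75; the wedge equals the tax, 30.
The triangle = ½ × 3.75 × 30 = 56.25.

56.25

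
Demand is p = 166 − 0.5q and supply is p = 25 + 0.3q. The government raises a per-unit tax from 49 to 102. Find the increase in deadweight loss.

5001.875

Competitive equilibrium: 166 − 0.5q = 25 + 0.3q → q* = 176.25, p* = 77.875.
For a per-unit tax t: Δq = t/0.8, so DWL = ½·t·(t/0.8) = t²/1.6.
At t = 49: DWL = 1500.625. At t = 102: DWL = 6502.5.
Increase = 6502.5 − 1500.625 = 5001.875.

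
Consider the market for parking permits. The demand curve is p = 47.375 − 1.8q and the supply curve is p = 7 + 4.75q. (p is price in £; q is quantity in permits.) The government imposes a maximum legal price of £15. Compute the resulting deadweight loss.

Competitive equilibrium: 47.375 − 1.8q = 7 + 4.75q → q* = 6.1641, p* = 36.2796.
At the ceiling p = 15, quantity supplied = (15 − 7)/4.75 = 1.6842.
Willingness to pay at q' = 1.6842: 47.375 − 1.8·1.6842 = 44.3434.
Δq = 6.1641 − 1.6842 = 4.4799; wedge = 44.3434 − 15 = 29.3434.
DWL = ½ × 4.4799 × 29.3434 = £65.73.

£65.73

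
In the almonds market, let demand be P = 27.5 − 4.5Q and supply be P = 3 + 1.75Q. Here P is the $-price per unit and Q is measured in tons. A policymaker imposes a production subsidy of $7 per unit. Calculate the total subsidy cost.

Competitive equilibrium: 27.5 − 4.5Q = 3 + 1.75Q → Q* = 3.92, P* = 9.86.
The subsidy lowers effective supply by 7: P = 1.75Q − 4.
New quantity: 27.5 − 4.5Q = 1.75Q − 4 → Q' = 5.04.
Total subsidy cost = 7 × 5.04 = $35.28.

$35.28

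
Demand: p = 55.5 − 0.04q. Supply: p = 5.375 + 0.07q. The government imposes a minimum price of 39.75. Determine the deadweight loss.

Competitive equilibrium: 55.5 − 0.04q = 5.375 + 0.07q → q* = 455.6818, p* = 37.2727.
At the floor p = 39.75, quantity demanded = (55.5 − 39.75)/0.04 = 393.75.
Sellers' marginal cost at q' = 393.75: 5.375 + 0.07·393.75 = 32.9375.
Δq = 455.6818 − 393.75 = 61.9318; wedge = 39.75 − 32.9375 = 6.8125.
Deadweight loss = ½ × 61.9318 × 6.8125 = 210.96.

210.96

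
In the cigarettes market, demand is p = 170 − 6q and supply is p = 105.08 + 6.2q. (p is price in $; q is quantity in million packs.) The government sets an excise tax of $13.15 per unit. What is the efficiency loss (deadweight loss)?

$7.09 million

Competitive equilibrium: 170 − 6q = 105.08 + 6.2q → q* = 5.3213, p* = 138.0721.
With the tax, the buyer price exceeds the seller price by 13.15: (170 − 6q) − (105.08 + 6.2q) = 13.15 → q' = 4.2434.
Δq = 5.3213 − 4.2434 = 1.0779; the wedge equals the tax, 13.15.
Deadweight loss = ½ × 1.0779 × 13.15 = $7.09 million.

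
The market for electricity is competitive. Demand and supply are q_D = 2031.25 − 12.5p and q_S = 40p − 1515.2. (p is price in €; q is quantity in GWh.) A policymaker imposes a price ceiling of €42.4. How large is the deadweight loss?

In inverse form: demand p = 162.5 − 0.08q, supply p = 37.88 + 0.025q.
Competitive equilibrium: 162.5 − 0.08q = 37.88 + 0.025q → q* = 1186.85714, p* = 67.55143.
At the ceiling p = 42.4, quantity supplied = (42.4 − 37.88)/0.025 = 180.8.
Willingness to pay at q' = 180.8: 162.5 − 0.08·180.8 = 148.036.
Δq = 1186.85714 − 180.8 = 1006.05714; wedge = 148.036 − 42.4 = 105.636.
The triangle = ½ × 1006.05714 × 105.636 = €53137.93.

€53137.93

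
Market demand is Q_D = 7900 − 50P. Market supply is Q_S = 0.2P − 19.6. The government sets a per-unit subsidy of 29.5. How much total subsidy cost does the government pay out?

In inverse form: demand P = 158 − 0.02Q, supply P = 98 + 5Q.
Competitive equilibrium: 158 − 0.02Q = 98 + 5Q → Q* = 11.9522, P* = 157.761.
The subsidy lowers effective supply by 29.5: P = 68.5 + 5Q.
New quantity: 158 − 0.02Q = 68.5 + 5Q → Q' = 17.8287.
Total subsidy cost = 29.5 × 17.8287 = 525.95.

525.95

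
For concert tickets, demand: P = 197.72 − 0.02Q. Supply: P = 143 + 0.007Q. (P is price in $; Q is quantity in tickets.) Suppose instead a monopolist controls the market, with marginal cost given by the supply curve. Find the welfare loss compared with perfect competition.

Competitive equilibrium: 197.72 − 0.02Q = 143 + 0.007Q → Q* = 2026.6667, P* = 157.1867.
Marginal revenue: MR = 197.72 − 0.04Q. Set MR = MC: 197.72 − 0.04Q = 143 + 0.007Q → Q_m = 1164.2553.
Price P_m = 197.72 − 0.02·1164.2553 = 174.4349; MC(Q_m) = 143 + 0.007·1164.2553 = 151.1498.
Competitive Q* = 2026.6667, so ΔQ = 862.4114; wedge = 174.4349 − 151.1498 = 23.2851.
DWL = ½ × 862.4114 × 23.2851 = $10040.67.

$10040.67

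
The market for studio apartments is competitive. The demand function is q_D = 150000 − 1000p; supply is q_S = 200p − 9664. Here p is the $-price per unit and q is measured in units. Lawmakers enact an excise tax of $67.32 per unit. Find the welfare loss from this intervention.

In inverse form: demand p = 150 − 0.001q, supply p = 48.32 + 0.005q.
Competitive equilibrium: 150 − 0.001q = 48.32 + 0.005q → q* = 16946.6667, p* = 133.0533.
With the tax, the buyer price exceeds the seller price by 67.32: (150 − 0.001q) − (48.32 + 0.005q) = 67.32 → q' = 5726.6667.
Δq = 16946.6667 − 5726.6667 = 11220; the wedge equals the tax, 67.32.
Welfare loss = ½ × 11220 × 67.32 = $377665.20.

$377665.20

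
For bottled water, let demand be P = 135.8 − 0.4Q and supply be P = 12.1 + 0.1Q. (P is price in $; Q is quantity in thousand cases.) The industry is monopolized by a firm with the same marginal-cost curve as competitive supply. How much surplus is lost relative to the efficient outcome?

Competitive equilibrium: 135.8 − 0.4Q = 12.1 + 0.1Q → Q* = 247.4, P* = 36.84.
Marginal revenue: MR = 135.8 − 0.8Q. Set MR = MC: 135.8 − 0.8Q = 12.1 + 0.1Q → Q_m = 137.4444.
Price P_m = 135.8 − 0.4·137.4444 = 80.8222; MC(Q_m) = 12.1 + 0.1·137.4444 = 25.8444.
Competitive Q* = 247.4, so ΔQ = 109.9556; wedge = 80.8222 − 25.8444 = 54.9778.
Welfare loss = ½ × 109.9556 × 54.9778 = $3022.56 thousand.

$3022.56 thousand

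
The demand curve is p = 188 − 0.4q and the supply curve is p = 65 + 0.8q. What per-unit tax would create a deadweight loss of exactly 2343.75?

Competitive equilibrium: 188 − 0.4q = 65 + 0.8q → q* = 102.5, p* = 147.
A tax t gives Δq = t/1.2 and wedge t, so DWL = t²/2.4.
t²/2.4 = 2343.75 → t² = 5625 → t = 75.

75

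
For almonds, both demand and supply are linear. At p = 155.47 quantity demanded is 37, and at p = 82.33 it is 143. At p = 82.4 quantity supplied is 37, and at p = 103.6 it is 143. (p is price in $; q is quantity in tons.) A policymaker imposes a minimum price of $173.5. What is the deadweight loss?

$5212.76

Demand slope = (82.33 − 155.47)/(143 − 37) = −0.69, so p = 181 − 0.69q.
Supply slope = (103.6 − 82.4)/(143 − 37) = 0.2, so p = 75 + 0.2q.
Competitive equilibrium: 181 − 0.69q = 75 + 0.2q → q* = 119.1011, p* = 98.8202.
At the floor p = 173.5, quantity demanded = (181 − 173.5)/0.69 = 10.8696.
Sellers' marginal cost at q' = 10.8696: 75 + 0.2·10.8696 = 77.1739.
Δq = 119.1011 − 10.8696 = 108.2315; wedge = 173.5 − 77.1739 = 96.3261.
The triangle = ½ × 108.2315 × 96.3261 = $5212.76.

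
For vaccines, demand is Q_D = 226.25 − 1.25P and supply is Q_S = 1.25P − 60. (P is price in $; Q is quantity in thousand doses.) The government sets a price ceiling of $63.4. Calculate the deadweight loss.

$3264.01 thousand

In inverse form: demand P = 181 − 0.8Q, supply P = 48 + 0.8Q.
Competitive equilibrium: 181 − 0.8Q = 48 + 0.8Q → Q* = 83.125, P* = 114.5.
At the ceiling P = 63.4, quantity supplied = (63.4 − 48)/0.8 = 19.25.
Willingness to pay at Q' = 19.25: 181 − 0.8·19.25 = 165.6.
ΔQ = 83.125 − 19.25 = 63.875; wedge = 165.6 − 63.4 = 102.2.
Deadweight loss = ½ × 63.875 × 102.2 = $3264.01 thousand.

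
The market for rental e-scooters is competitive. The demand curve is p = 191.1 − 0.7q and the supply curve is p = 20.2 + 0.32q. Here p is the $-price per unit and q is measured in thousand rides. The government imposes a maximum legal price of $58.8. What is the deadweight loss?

$1122.95 thousand

Competitive equilibrium: 191.1 − 0.7q = 20.2 + 0.32q → q* = 167.549, p* = 73.8157.
At the ceiling p = 58.8, quantity supplied = (58.8 − 20.2)/0.32 = 120.625.
Willingness to pay at q' = 120.625: 191.1 − 0.7·120.625 = 106.6625.
Δq = 167.549 − 120.625 = 46.924; wedge = 106.6625 − 58.8 = 47.8625.
The triangle = ½ × 46.924 × 47.8625 = $1122.95 thousand.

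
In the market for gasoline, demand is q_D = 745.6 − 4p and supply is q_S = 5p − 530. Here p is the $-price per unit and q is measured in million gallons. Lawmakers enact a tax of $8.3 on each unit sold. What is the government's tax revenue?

In inverse form: demand p = 186.4 − 0.25q, supply p = 106 + 0.2q.
Competitive equilibrium: 186.4 − 0.25q = 106 + 0.2q → q* = 178.6667, p* = 141.7333.
With the tax, the buyer price exceeds the seller price by 8.3: (186.4 − 0.25q) − (106 + 0.2q) = 8.3 → q' = 160.2222.
Tax revenue = 8.3 × 160.2222 = $1329.84 million.

$1329.84 million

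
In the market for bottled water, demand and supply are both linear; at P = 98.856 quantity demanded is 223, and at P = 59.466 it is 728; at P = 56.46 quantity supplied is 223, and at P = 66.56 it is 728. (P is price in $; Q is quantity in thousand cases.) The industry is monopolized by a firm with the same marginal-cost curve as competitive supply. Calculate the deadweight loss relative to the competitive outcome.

Demand slope = (59.466 − 98.856)/(728 − 223) = −0.078, so P = 116.25 − 0.078Q.
Supply slope = (66.56 − 56.46)/(728 − 223) = 0.02, so P = 52 + 0.02Q.
Competitive equilibrium: 116.25 − 0.078Q = 52 + 0.02Q → Q* = 655.61224, P* = 65.11224.
Marginal revenue: MR = 116.25 − 0.156Q. Set MR = MC: 116.25 − 0.156Q = 52 + 0.02Q → Q_m = 365.05682.
Price P_m = 116.25 − 0.078·365.05682 = 87.77557; MC(Q_m) = 52 + 0.02·365.05682 = 59.30114.
Competitive Q* = 655.61224, so ΔQ = 290.55542; wedge = 87.77557 − 59.30114 = 28.47443.
DWL = ½ × 290.55542 × 28.47443 = $4136.70 thousand.

$4136.70 thousand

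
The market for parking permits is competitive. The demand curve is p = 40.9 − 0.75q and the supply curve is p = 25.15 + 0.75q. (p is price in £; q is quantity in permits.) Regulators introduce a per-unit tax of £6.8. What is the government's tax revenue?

£40.57

Competitive equilibrium: 40.9 − 0.75q = 25.15 + 0.75q → q* = 10.5, p* = 33.025.
With the tax, the buyer price exceeds the seller price by 6.8: (40.9 − 0.75q) − (25.15 + 0.75q) = 6.8 → q' = 5.9667.
Tax revenue = 6.8 × 5.9667 = £40.57.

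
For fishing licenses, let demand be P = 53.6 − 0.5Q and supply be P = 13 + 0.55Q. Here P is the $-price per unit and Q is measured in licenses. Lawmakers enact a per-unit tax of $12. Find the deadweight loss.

$68.57

Competitive equilibrium: 53.6 − 0.5Q = 13 + 0.55Q → Q* = 38.6667, P* = 34.2667.
With the tax, the buyer price exceeds the seller price by 12: (53.6 − 0.5Q) − (13 + 0.55Q) = 12 → Q' = 27.2381.
ΔQ = 38.6667 − 27.2381 = 11.4286; the wedge equals the tax, 12.
DWL = ½ × 11.4286 × 12 = $68.57.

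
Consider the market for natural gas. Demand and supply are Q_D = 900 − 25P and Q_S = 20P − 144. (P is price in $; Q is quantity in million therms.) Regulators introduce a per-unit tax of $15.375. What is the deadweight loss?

In inverse form: demand P = 36 − 0.04Q, supply P = 7.2 + 0.05Q.
Competitive equilibrium: 36 − 0.04Q = 7.2 + 0.05Q → Q* = 320, P* = 23.2.
With the tax, the buyer price exceeds the seller price by 15.375: (36 − 0.04Q) − (7.2 + 0.05Q) = 15.375 → Q' = 149.1667.
ΔQ = 320 − 149.1667 = 170.8333; the wedge equals the tax, 15.375.
DWL = ½ × 170.8333 × 15.375 = $1313.28 million.

$1313.28 million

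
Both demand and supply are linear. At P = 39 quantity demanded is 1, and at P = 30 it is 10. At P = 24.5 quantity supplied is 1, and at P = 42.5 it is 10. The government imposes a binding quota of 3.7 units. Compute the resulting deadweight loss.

Demand slope = (30 − 39)/(10 − 1) = −1, so P = 40 − Q.
Supply slope = (42.5 − 24.5)/(10 − 1) = 2, so P = 22.5 + 2Q.
Competitive equilibrium: 40 − Q = 22.5 + 2Q → Q* = 5.8333, P* = 34.1667.
At Q = 3.7: demand price = 40 − 1·3.7 = 36.3; supply price = 22.5 + 2·3.7 = 29.9.
ΔQ = 5.8333 − 3.7 = 2.1333; wedge = 36.3 − 29.9 = 6.4.
Welfare loss = ½ × 2.1333 × 6.4 = 6.83.

6.83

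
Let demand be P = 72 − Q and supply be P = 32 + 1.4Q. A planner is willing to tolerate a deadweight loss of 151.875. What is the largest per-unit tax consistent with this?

27

Competitive equilibrium: 72 − Q = 32 + 1.4Q → Q* = 16.6667, P* = 55.3333.
A tax t gives ΔQ = t/2.4 and wedge t, so DWL = t²/4.8.
t²/4.8 = 151.875 → t² = 729 → t = 27.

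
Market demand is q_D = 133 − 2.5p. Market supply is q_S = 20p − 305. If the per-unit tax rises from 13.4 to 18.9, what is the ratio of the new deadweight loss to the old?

1.989

In inverse form: demand p = 53.2 − 0.4q, supply p = 15.25 + 0.05q.
Competitive equilibrium: 53.2 − 0.4q = 15.25 + 0.05q → q* = 84.3333, p* = 19.4667.
For a per-unit tax t: Δq = t/0.45, so DWL = ½·t·(t/0.45) = t²/0.9.
At t = 13.4: DWL = 199.511. At t = 18.9: DWL = 396.9.
Ratio = (18.9/13.4)² = 1.989.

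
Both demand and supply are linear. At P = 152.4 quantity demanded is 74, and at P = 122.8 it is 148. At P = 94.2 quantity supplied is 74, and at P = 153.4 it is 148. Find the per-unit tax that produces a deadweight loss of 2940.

Demand slope = (122.8 − 152.4)/(148 − 74) = −0.4, so P = 182 − 0.4Q.
Supply slope = (153.4 − 94.2)/(148 − 74) = 0.8, so P = 35 + 0.8Q.
Competitive equilibrium: 182 − 0.4Q = 35 + 0.8Q → Q* = 122.5, P* = 133.
A tax t gives ΔQ = t/1.2 and wedge t, so DWL = t²/2.4.
t²/2.4 = 2940 → t² = 7056 → t = 84.

84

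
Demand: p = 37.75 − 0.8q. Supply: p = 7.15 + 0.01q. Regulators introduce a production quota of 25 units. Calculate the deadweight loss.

Competitive equilibrium: 37.75 − 0.8q = 7.15 + 0.01q → q* = 37.7778, p* = 7.5278.
At q = 25: demand price = 37.75 − 0.8·25 = 17.75; supply price = 7.15 + 0.01·25 = 7.4.
Δq = 37.7778 − 25 = 12.7778; wedge = 17.75 − 7.4 = 10.35.
DWL = ½ × 12.7778 × 10.35 = 66.125.

66.125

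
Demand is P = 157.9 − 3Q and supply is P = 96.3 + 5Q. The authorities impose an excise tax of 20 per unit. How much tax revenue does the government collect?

104

Competitive equilibrium: 157.9 − 3Q = 96.3 + 5Q → Q* = 7.7, P* = 134.8.
With the tax, the buyer price exceeds the seller price by 20: (157.9 − 3Q) − (96.3 + 5Q) = 20 → Q' = 5.2.
Tax revenue = 20 × 5.2 = 104.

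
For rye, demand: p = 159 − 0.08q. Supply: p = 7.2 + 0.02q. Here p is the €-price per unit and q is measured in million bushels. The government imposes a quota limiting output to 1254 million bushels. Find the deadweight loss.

Competitive equilibrium: 159 − 0.08q = 7.2 + 0.02q → q* = 1518, p* = 37.56.
At q = 1254: demand price = 159 − 0.08·1254 = 58.68; supply price = 7.2 + 0.02·1254 = 32.28.
Δq = 1518 − 1254 = 264; wedge = 58.68 − 32.28 = 26.4.
Welfare loss = ½ × 264 × 26.4 = €3484.80 million.

€3484.80 million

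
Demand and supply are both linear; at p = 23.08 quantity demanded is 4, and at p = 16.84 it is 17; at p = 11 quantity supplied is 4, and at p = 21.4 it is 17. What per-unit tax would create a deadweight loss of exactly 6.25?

Demand slope = (16.84 − 23.08)/(17 − 4) = −0.48, so p = 25 − 0.48q.
Supply slope = (21.4 − 11)/(17 − 4) = 0.8, so p = 7.8 + 0.8q.
Competitive equilibrium: 25 − 0.48q = 7.8 + 0.8q → q* = 13.4375, p* = 18.55.
A tax t gives Δq = t/1.28 and wedge t, so DWL = t²/2.56.
t²/2.56 = 6.25 → t² = 16 → t = 4.

4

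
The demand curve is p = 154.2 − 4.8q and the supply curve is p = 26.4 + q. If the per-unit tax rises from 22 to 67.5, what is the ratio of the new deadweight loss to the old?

Competitive equilibrium: 154.2 − 4.8q = 26.4 + q → q* = 22.0345, p* = 48.4345.
For a per-unit tax t: Δq = t/5.8, so DWL = ½·t·(t/5.8) = t²/11.6.
At t = 22: DWL = 41.724. At t = 67.5: DWL = 392.780.
Ratio = (67.5/22)² = 9.414.

9.414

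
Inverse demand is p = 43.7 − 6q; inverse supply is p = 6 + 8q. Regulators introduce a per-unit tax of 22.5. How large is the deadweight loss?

Competitive equilibrium: 43.7 − 6q = 6 + 8q → q* = 2.6929, p* = 27.5429.
With the tax, the buyer price exceeds the seller price by 22.5: (43.7 − 6q) − (6 + 8q) = 22.5 → q' = 1.0857.
Δq = 2.6929 − 1.0857 = 1.6072; the wedge equals the tax, 22.5.
The triangle = ½ × 1.6072 × 22.5 = 18.08.

18.08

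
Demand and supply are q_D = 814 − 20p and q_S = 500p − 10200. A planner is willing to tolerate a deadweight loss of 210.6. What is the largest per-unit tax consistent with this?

In inverse form: demand p = 40.7 − 0.05q, supply p = 20.4 + 0.002q.
Competitive equilibrium: 40.7 − 0.05q = 20.4 + 0.002q → q* = 390.3846, p* = 21.1808.
A tax t gives Δq = t/0.052 and wedge t, so DWL = t²/0.104.
t²/0.104 = 210.6 → t² = 21.9024 → t = 4.68.

4.68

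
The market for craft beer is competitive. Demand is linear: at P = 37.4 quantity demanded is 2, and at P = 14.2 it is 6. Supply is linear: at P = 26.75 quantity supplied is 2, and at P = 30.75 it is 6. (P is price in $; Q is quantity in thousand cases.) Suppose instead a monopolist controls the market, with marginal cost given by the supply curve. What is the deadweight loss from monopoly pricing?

$9.16 thousand

Demand slope = (14.2 − 37.4)/(6 − 2) = −5.8, so P = 49 − 5.8Q.
Supply slope = (30.75 − 26.75)/(6 − 2) = 1, so P = 24.75 + Q.
Competitive equilibrium: 49 − 5.8Q = 24.75 + Q → Q* = 3.5662, P* = 28.3162.
Marginal revenue: MR = 49 − 11.6Q. Set MR = MC: 49 − 11.6Q = 24.75 + Q → Q_m = 1.9246.
Price P_m = 49 − 5.8·1.9246 = 37.8373; MC(Q_m) = 24.75 + 1·1.9246 = 26.6746.
Competitive Q* = 3.5662, so ΔQ = 1.6416; wedge = 37.8373 − 26.6746 = 11.1627.
The triangle = ½ × 1.6416 × 11.1627 = $9.16 thousand.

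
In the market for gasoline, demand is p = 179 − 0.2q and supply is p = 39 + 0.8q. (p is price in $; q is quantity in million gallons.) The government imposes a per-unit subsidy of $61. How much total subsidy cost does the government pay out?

Competitive equilibrium: 179 − 0.2q = 39 + 0.8q → q* = 140, p* = 151.
The subsidy lowers effective supply by 61: p = 0.8q − 22.
New quantity: 179 − 0.2q = 0.8q − 22 → q' = 201.
Total subsidy cost = 61 × 201 = $12261 million.

$12261 million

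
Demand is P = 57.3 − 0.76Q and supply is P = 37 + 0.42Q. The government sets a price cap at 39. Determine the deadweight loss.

Competitive equilibrium: 57.3 − 0.76Q = 37 + 0.42Q → Q* = 17.2034, P* = 44.2254.
At the ceiling P = 39, quantity supplied = (39 − 37)/0.42 = 4.7619.
Willingness to pay at Q' = 4.7619: 57.3 − 0.76·4.7619 = 53.681.
ΔQ = 17.2034 − 4.7619 = 12.4415; wedge = 53.681 − 39 = 14.681.
DWL = ½ × 12.4415 × 14.681 = 91.33.

91.33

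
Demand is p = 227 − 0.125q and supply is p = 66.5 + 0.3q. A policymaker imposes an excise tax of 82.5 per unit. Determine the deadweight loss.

8007.35

Competitive equilibrium: 227 − 0.125q = 66.5 + 0.3q → q* = 377.64706, p* = 179.79412.
With the tax, the buyer price exceeds the seller price by 82.5: (227 − 0.125q) − (66.5 + 0.3q) = 82.5 → q' = 183.52941.
Δq = 377.64706 − 183.52941 = 194.11765; the wedge equals the tax, 82.5.
The triangle = ½ × 194.11765 × 82.5 = 8007.35.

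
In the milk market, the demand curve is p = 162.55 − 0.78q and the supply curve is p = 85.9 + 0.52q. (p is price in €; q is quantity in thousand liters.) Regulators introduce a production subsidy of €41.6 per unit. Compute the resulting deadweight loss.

€665.60 thousand

Competitive equilibrium: 162.55 − 0.78q = 85.9 + 0.52q → q* = 58.9615, p* = 116.56.
The subsidy lowers effective supply by 41.6: p = 44.3 + 0.52q.
New quantity: 162.55 − 0.78q = 44.3 + 0.52q → q' = 90.9615.
Overproduction Δq = 90.9615 − 58.9615 = 32; wedge = subsidy = 41.6.
Deadweight loss = ½ × 32 × 41.6 = €665.60 thousand.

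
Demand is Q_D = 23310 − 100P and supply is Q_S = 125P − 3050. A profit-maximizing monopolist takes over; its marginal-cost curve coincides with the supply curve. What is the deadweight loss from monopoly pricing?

154321.46

In inverse form: demand P = 233.1 − 0.01Q, supply P = 24.4 + 0.008Q.
Competitive equilibrium: 233.1 − 0.01Q = 24.4 + 0.008Q → Q* = 11594.4444444, P* = 117.1555556.
Marginal revenue: MR = 233.1 − 0.02Q. Set MR = MC: 233.1 − 0.02Q = 24.4 + 0.008Q → Q_m = 7453.5714286.
Price P_m = 233.1 − 0.01·7453.5714286 = 158.5642857; MC(Q_m) = 24.4 + 0.008·7453.5714286 = 84.0285714.
Competitive Q* = 11594.4444444, so ΔQ = 4140.8730158; wedge = 158.5642857 − 84.0285714 = 74.5357143.
Deadweight loss = ½ × 4140.8730158 × 74.5357143 = 154321.46.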